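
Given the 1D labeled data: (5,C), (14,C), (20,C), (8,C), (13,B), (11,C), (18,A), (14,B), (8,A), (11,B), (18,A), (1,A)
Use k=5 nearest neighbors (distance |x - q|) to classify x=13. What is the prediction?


Distances: |5-13|=8, |14-13|=1, |20-13|=7, |8-13|=5, |13-13|=0, |11-13|=2, |18-13|=5, |14-13|=1, |8-13|=5, |11-13|=2, |18-13|=5, |1-13|=12. 5 nearest: (13,B), (14,B), (14,C), (11,B), (11,C). Counts: {'B': 3, 'C': 2}. Majority class: B.

B


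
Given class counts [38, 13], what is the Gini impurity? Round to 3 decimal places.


Total = 51. Proportions: 38/51, 13/51. sum(p_i^2) = 0.6201. Gini = 1 - 0.6201 = 0.3799, which rounds to 0.380.

0.380


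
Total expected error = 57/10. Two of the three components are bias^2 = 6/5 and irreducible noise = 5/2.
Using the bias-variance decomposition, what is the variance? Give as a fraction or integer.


Total error = bias^2 + variance + irreducible noise. So variance = 57/10 - 6/5 - 5/2 = 2.

2


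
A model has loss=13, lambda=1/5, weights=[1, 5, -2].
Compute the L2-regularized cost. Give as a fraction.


L2 sq norm = sum(w^2) = 30. J = 13 + 1/5 * 30 = 19.

19


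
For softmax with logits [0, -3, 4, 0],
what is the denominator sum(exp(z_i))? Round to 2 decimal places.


Denom = e^0=1.0000 + e^-3=0.0498 + e^4=54.5982 + e^0=1.0000. Sum = 56.6480, which rounds to 56.65.

56.65


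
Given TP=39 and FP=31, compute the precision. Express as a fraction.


Precision = TP / (TP + FP) = 39 / 70 = 39/70.

39/70


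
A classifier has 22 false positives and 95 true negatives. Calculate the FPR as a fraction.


FPR = FP / (FP + TN) = 22 / 117 = 22/117.

22/117


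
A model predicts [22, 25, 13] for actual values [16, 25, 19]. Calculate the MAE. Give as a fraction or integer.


MAE = (1/3) * (|16-22|=6 + |25-25|=0 + |19-13|=6). Sum = 12. MAE = 4.

4


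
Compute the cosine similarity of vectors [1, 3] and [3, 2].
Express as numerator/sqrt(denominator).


dot = 9. |a|^2 = 10, |b|^2 = 13. cos = 9/sqrt(130).

9/sqrt(130)


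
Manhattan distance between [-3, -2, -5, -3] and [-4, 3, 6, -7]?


d = sum of absolute differences: |-3--4|=1 + |-2-3|=5 + |-5-6|=11 + |-3--7|=4 = 21.

21


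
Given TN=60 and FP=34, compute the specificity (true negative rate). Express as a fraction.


Specificity = TN / (TN + FP) = 60 / 94 = 30/47.

30/47


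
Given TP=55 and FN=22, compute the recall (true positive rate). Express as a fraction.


Recall = TP / (TP + FN) = 55 / 77 = 5/7.

5/7


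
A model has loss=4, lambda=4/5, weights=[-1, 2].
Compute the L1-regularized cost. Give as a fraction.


L1 norm = sum(|w|) = 3. J = 4 + 4/5 * 3 = 32/5.

32/5


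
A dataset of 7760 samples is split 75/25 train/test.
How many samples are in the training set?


Test set = 7760 * 25% = 1940. Training set = 7760 - 1940 = 5820.

5820


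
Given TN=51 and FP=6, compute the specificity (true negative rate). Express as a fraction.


Specificity = TN / (TN + FP) = 51 / 57 = 17/19.

17/19


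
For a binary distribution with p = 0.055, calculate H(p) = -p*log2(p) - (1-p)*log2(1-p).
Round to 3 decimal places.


H = -0.055*log2(0.055) - 0.945*log2(0.945) = 0.307.

0.307


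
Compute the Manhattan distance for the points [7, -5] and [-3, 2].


d = sum of absolute differences: |7--3|=10 + |-5-2|=7 = 17.

17


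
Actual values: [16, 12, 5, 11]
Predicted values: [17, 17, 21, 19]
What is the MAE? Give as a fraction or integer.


MAE = (1/4) * (|16-17|=1 + |12-17|=5 + |5-21|=16 + |11-19|=8). Sum = 30. MAE = 15/2.

15/2


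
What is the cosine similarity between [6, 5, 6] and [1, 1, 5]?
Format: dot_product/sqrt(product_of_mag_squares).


dot = 41. |a|^2 = 97, |b|^2 = 27. cos = 41/sqrt(2619).

41/sqrt(2619)


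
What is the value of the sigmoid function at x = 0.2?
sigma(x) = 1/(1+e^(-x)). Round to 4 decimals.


sigma(0.2) = 1/(1+e^(-0.2)) = 1/(1+0.818731) = 1/1.818731 = 0.5498.

0.5498


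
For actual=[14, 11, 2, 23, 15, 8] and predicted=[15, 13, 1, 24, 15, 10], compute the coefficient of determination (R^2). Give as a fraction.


Mean(y) = 73/6. SS_res = 11. SS_tot = 1505/6. R^2 = 1 - 11/(1505/6) = 1439/1505.

1439/1505


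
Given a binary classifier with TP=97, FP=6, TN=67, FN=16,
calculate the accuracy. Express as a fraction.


Accuracy = (TP + TN) / (TP + TN + FP + FN) = (97 + 67) / 186 = 82/93.

82/93


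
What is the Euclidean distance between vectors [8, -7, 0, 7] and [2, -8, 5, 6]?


d = sqrt(sum of squared differences). (8-2)^2=36, (-7--8)^2=1, (0-5)^2=25, (7-6)^2=1. Sum = 63.

sqrt(63)


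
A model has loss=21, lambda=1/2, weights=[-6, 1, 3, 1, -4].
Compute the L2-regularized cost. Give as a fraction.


L2 sq norm = sum(w^2) = 63. J = 21 + 1/2 * 63 = 105/2.

105/2


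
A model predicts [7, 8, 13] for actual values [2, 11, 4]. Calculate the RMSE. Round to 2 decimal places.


MSE = 38.3333. RMSE = sqrt(38.3333) = 6.19.

6.19


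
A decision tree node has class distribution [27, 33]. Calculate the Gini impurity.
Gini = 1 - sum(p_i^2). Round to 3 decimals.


Total = 60. Proportions: 27/60, 33/60. sum(p_i^2) = 0.5050. Gini = 1 - 0.5050 = 0.4950, which rounds to 0.495.

0.495


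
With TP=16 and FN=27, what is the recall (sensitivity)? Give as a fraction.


Recall = TP / (TP + FN) = 16 / 43 = 16/43.

16/43


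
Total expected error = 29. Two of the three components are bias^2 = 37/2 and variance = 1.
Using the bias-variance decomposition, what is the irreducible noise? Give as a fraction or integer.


Total error = bias^2 + variance + irreducible noise. So irreducible noise = 29 - 37/2 - 1 = 19/2.

19/2


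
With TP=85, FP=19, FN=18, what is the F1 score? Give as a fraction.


Precision = 85/104 = 85/104. Recall = 85/103 = 85/103. F1 = 2*P*R/(P+R) = 170/207.

170/207


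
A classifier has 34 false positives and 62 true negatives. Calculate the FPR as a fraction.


FPR = FP / (FP + TN) = 34 / 96 = 17/48.

17/48


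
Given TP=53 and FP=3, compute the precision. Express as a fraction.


Precision = TP / (TP + FP) = 53 / 56 = 53/56.

53/56


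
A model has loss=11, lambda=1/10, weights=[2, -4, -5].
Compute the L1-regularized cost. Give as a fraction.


L1 norm = sum(|w|) = 11. J = 11 + 1/10 * 11 = 121/10.

121/10


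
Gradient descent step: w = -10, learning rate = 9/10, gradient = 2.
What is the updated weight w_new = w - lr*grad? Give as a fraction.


w_new = -10 - 9/10 * 2 = -10 - 9/5 = -59/5.

-59/5


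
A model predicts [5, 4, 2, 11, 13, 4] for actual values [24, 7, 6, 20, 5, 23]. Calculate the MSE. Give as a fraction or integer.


MSE = (1/6) * ((24-5)^2=361 + (7-4)^2=9 + (6-2)^2=16 + (20-11)^2=81 + (5-13)^2=64 + (23-4)^2=361). Sum = 892. MSE = 446/3.

446/3


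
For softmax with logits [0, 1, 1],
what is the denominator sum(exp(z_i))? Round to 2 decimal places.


Denom = e^0=1.0000 + e^1=2.7183 + e^1=2.7183. Sum = 6.4366, which rounds to 6.44.

6.44


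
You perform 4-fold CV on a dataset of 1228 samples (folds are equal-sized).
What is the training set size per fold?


Each validation fold has 1228/4 = 307 samples. Training set = 1228 - 307 = 921.

921


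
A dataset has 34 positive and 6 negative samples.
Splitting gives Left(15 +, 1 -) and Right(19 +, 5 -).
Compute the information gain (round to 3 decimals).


H(parent) = 0.6098. H(left) = 0.3373, H(right) = 0.7383. Weighted = (16/40)*0.3373 + (24/40)*0.7383 = 0.5779. IG = 0.6098 - 0.5779 = 0.0319, which rounds to 0.032.

0.032


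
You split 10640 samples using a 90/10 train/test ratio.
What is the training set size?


Test set = 10640 * 10% = 1064. Training set = 10640 - 1064 = 9576.

9576


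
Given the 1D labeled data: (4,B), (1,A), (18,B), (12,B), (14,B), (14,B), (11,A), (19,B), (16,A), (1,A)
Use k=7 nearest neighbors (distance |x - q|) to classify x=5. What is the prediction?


Distances: |4-5|=1, |1-5|=4, |18-5|=13, |12-5|=7, |14-5|=9, |14-5|=9, |11-5|=6, |19-5|=14, |16-5|=11, |1-5|=4. 7 nearest: (4,B), (1,A), (1,A), (11,A), (12,B), (14,B), (14,B). Counts: {'B': 4, 'A': 3}. Majority class: B.

B


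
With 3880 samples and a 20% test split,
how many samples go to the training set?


Test set = 3880 * 20% = 776. Training set = 3880 - 776 = 3104.

3104


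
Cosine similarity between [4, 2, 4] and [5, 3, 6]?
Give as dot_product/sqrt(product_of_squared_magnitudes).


dot = 50. |a|^2 = 36, |b|^2 = 70. cos = 50/sqrt(2520).

50/sqrt(2520)


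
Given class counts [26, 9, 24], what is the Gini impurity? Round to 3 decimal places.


Total = 59. Proportions: 26/59, 9/59, 24/59. sum(p_i^2) = 0.3829. Gini = 1 - 0.3829 = 0.6171, which rounds to 0.617.

0.617


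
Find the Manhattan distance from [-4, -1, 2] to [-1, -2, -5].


d = sum of absolute differences: |-4--1|=3 + |-1--2|=1 + |2--5|=7 = 11.

11


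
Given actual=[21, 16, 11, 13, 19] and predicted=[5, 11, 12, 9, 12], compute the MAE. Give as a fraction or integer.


MAE = (1/5) * (|21-5|=16 + |16-11|=5 + |11-12|=1 + |13-9|=4 + |19-12|=7). Sum = 33. MAE = 33/5.

33/5


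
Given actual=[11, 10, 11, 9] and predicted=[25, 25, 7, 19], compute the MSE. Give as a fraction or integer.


MSE = (1/4) * ((11-25)^2=196 + (10-25)^2=225 + (11-7)^2=16 + (9-19)^2=100). Sum = 537. MSE = 537/4.

537/4


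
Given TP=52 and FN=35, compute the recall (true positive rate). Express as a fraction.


Recall = TP / (TP + FN) = 52 / 87 = 52/87.

52/87


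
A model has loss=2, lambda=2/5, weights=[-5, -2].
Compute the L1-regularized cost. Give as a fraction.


L1 norm = sum(|w|) = 7. J = 2 + 2/5 * 7 = 24/5.

24/5


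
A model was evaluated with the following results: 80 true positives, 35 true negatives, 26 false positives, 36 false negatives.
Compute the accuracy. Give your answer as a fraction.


Accuracy = (TP + TN) / (TP + TN + FP + FN) = (80 + 35) / 177 = 115/177.

115/177


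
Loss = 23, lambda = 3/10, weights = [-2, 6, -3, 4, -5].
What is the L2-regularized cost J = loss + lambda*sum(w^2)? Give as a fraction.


L2 sq norm = sum(w^2) = 90. J = 23 + 3/10 * 90 = 50.

50


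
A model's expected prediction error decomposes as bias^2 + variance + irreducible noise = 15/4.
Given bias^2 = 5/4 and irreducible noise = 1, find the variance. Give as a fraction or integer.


Total error = bias^2 + variance + irreducible noise. So variance = 15/4 - 5/4 - 1 = 3/2.

3/2


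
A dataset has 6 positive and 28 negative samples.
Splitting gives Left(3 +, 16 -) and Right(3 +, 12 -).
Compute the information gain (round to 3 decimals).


H(parent) = 0.6723. H(left) = 0.6292, H(right) = 0.7219. Weighted = (19/34)*0.6292 + (15/34)*0.7219 = 0.6701. IG = 0.6723 - 0.6701 = 0.0022, which rounds to 0.002.

0.002


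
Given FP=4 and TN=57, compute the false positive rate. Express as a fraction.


FPR = FP / (FP + TN) = 4 / 61 = 4/61.

4/61


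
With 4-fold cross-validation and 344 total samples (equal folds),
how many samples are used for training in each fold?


Each validation fold has 344/4 = 86 samples. Training set = 344 - 86 = 258.

258


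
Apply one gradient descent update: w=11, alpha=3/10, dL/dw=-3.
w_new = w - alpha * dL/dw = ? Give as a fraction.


w_new = 11 - 3/10 * -3 = 11 - -9/10 = 119/10.

119/10


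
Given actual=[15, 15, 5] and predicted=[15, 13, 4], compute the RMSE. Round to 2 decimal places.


MSE = 1.6667. RMSE = sqrt(1.6667) = 1.29.

1.29


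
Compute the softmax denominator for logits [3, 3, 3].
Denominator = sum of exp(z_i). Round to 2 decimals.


Denom = e^3=20.0855 + e^3=20.0855 + e^3=20.0855. Sum = 60.2565, which rounds to 60.26.

60.26


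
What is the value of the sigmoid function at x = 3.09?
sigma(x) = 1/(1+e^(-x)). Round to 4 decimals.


sigma(3.09) = 1/(1+e^(-3.09)) = 1/(1+0.045502) = 1/1.045502 = 0.9565.

0.9565


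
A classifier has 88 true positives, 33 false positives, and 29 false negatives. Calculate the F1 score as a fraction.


Precision = 88/121 = 8/11. Recall = 88/117 = 88/117. F1 = 2*P*R/(P+R) = 88/119.

88/119


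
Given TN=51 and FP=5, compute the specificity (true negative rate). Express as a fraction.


Specificity = TN / (TN + FP) = 51 / 56 = 51/56.

51/56


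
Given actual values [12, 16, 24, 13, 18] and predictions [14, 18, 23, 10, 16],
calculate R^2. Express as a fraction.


Mean(y) = 83/5. SS_res = 22. SS_tot = 456/5. R^2 = 1 - 22/(456/5) = 173/228.

173/228


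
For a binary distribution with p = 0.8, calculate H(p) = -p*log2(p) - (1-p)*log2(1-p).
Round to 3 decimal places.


H = -0.8*log2(0.8) - 0.2*log2(0.2) = 0.722.

0.722


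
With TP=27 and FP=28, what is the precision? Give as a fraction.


Precision = TP / (TP + FP) = 27 / 55 = 27/55.

27/55


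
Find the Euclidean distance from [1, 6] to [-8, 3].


d = sqrt(sum of squared differences). (1--8)^2=81, (6-3)^2=9. Sum = 90.

sqrt(90)


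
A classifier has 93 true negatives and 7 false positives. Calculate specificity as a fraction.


Specificity = TN / (TN + FP) = 93 / 100 = 93/100.

93/100


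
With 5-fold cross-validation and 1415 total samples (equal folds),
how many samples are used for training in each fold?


Each validation fold has 1415/5 = 283 samples. Training set = 1415 - 283 = 1132.

1132


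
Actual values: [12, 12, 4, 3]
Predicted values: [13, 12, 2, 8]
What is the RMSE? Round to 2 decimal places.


MSE = 7.5000. RMSE = sqrt(7.5000) = 2.74.

2.74


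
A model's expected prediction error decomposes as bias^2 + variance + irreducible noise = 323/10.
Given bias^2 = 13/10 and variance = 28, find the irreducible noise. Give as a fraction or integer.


Total error = bias^2 + variance + irreducible noise. So irreducible noise = 323/10 - 13/10 - 28 = 3.

3


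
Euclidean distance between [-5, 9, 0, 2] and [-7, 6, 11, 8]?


d = sqrt(sum of squared differences). (-5--7)^2=4, (9-6)^2=9, (0-11)^2=121, (2-8)^2=36. Sum = 170.

sqrt(170)


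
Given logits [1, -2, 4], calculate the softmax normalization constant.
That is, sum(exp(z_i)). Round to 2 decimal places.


Denom = e^1=2.7183 + e^-2=0.1353 + e^4=54.5982. Sum = 57.4518, which rounds to 57.45.

57.45


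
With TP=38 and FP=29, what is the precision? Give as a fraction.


Precision = TP / (TP + FP) = 38 / 67 = 38/67.

38/67


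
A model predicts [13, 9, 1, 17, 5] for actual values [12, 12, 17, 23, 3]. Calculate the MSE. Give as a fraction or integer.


MSE = (1/5) * ((12-13)^2=1 + (12-9)^2=9 + (17-1)^2=256 + (23-17)^2=36 + (3-5)^2=4). Sum = 306. MSE = 306/5.

306/5


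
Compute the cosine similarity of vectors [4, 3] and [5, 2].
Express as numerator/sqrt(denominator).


dot = 26. |a|^2 = 25, |b|^2 = 29. cos = 26/sqrt(725).

26/sqrt(725)


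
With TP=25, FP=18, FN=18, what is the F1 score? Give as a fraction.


Precision = 25/43 = 25/43. Recall = 25/43 = 25/43. F1 = 2*P*R/(P+R) = 25/43.

25/43


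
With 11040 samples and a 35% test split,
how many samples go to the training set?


Test set = 11040 * 35% = 3864. Training set = 11040 - 3864 = 7176.

7176


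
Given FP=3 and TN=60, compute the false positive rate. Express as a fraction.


FPR = FP / (FP + TN) = 3 / 63 = 1/21.

1/21


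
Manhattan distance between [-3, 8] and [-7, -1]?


d = sum of absolute differences: |-3--7|=4 + |8--1|=9 = 13.

13


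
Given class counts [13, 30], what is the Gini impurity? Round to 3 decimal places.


Total = 43. Proportions: 13/43, 30/43. sum(p_i^2) = 0.5782. Gini = 1 - 0.5782 = 0.4218, which rounds to 0.422.

0.422


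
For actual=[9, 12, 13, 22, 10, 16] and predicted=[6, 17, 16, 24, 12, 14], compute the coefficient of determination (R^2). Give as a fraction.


Mean(y) = 41/3. SS_res = 55. SS_tot = 340/3. R^2 = 1 - 55/(340/3) = 35/68.

35/68


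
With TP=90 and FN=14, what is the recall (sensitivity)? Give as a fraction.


Recall = TP / (TP + FN) = 90 / 104 = 45/52.

45/52


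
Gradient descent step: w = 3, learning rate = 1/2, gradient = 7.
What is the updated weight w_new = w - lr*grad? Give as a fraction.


w_new = 3 - 1/2 * 7 = 3 - 7/2 = -1/2.

-1/2


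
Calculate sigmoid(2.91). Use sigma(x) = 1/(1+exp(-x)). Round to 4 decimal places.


sigma(2.91) = 1/(1+e^(-2.91)) = 1/(1+0.054476) = 1/1.054476 = 0.9483.

0.9483


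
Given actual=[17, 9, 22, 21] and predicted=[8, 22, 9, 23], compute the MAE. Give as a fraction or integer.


MAE = (1/4) * (|17-8|=9 + |9-22|=13 + |22-9|=13 + |21-23|=2). Sum = 37. MAE = 37/4.

37/4


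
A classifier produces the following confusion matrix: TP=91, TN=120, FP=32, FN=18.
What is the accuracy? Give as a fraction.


Accuracy = (TP + TN) / (TP + TN + FP + FN) = (91 + 120) / 261 = 211/261.

211/261


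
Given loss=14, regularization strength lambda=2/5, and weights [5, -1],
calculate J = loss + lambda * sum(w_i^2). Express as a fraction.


L2 sq norm = sum(w^2) = 26. J = 14 + 2/5 * 26 = 122/5.

122/5


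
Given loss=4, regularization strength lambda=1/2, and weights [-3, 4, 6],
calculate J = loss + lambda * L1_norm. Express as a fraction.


L1 norm = sum(|w|) = 13. J = 4 + 1/2 * 13 = 21/2.

21/2


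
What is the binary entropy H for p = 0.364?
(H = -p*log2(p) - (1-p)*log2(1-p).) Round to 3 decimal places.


H = -0.364*log2(0.364) - 0.636*log2(0.636) = 0.946.

0.946


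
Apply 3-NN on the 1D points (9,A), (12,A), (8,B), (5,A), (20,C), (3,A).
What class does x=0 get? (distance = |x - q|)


Distances: |9-0|=9, |12-0|=12, |8-0|=8, |5-0|=5, |20-0|=20, |3-0|=3. 3 nearest: (3,A), (5,A), (8,B). Counts: {'A': 2, 'B': 1}. Majority class: A.

A


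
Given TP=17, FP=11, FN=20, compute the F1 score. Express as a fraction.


Precision = 17/28 = 17/28. Recall = 17/37 = 17/37. F1 = 2*P*R/(P+R) = 34/65.

34/65


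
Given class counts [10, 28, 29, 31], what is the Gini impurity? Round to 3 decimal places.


Total = 98. Proportions: 10/98, 28/98, 29/98, 31/98. sum(p_i^2) = 0.2797. Gini = 1 - 0.2797 = 0.7203, which rounds to 0.720.

0.720


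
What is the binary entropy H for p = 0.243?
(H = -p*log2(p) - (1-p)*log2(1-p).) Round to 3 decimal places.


H = -0.243*log2(0.243) - 0.757*log2(0.757) = 0.800.

0.800


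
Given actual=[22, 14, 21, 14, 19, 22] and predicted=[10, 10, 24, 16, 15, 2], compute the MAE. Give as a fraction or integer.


MAE = (1/6) * (|22-10|=12 + |14-10|=4 + |21-24|=3 + |14-16|=2 + |19-15|=4 + |22-2|=20). Sum = 45. MAE = 15/2.

15/2


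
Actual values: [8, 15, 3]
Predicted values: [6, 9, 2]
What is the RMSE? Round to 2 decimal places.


MSE = 13.6667. RMSE = sqrt(13.6667) = 3.70.

3.70


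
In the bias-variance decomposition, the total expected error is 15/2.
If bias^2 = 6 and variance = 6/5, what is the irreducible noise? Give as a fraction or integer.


Total error = bias^2 + variance + irreducible noise. So irreducible noise = 15/2 - 6 - 6/5 = 3/10.

3/10


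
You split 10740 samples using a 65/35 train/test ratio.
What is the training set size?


Test set = 10740 * 35% = 3759. Training set = 10740 - 3759 = 6981.

6981


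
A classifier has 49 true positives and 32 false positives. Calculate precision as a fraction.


Precision = TP / (TP + FP) = 49 / 81 = 49/81.

49/81


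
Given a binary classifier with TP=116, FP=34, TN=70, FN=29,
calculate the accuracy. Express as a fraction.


Accuracy = (TP + TN) / (TP + TN + FP + FN) = (116 + 70) / 249 = 62/83.

62/83


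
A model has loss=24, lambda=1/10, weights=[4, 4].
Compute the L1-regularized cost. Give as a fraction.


L1 norm = sum(|w|) = 8. J = 24 + 1/10 * 8 = 124/5.

124/5


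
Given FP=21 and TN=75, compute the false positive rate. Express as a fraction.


FPR = FP / (FP + TN) = 21 / 96 = 7/32.

7/32


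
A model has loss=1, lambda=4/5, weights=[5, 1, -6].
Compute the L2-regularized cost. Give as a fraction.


L2 sq norm = sum(w^2) = 62. J = 1 + 4/5 * 62 = 253/5.

253/5


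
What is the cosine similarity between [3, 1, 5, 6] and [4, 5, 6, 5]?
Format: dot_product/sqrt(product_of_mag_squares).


dot = 77. |a|^2 = 71, |b|^2 = 102. cos = 77/sqrt(7242).

77/sqrt(7242)


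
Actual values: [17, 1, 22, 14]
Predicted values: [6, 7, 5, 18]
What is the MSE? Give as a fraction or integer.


MSE = (1/4) * ((17-6)^2=121 + (1-7)^2=36 + (22-5)^2=289 + (14-18)^2=16). Sum = 462. MSE = 231/2.

231/2


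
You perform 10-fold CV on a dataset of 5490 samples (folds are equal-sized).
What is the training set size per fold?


Each validation fold has 5490/10 = 549 samples. Training set = 5490 - 549 = 4941.

4941


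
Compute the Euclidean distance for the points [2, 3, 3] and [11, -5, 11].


d = sqrt(sum of squared differences). (2-11)^2=81, (3--5)^2=64, (3-11)^2=64. Sum = 209.

sqrt(209)


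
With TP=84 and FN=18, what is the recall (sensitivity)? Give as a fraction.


Recall = TP / (TP + FN) = 84 / 102 = 14/17.

14/17


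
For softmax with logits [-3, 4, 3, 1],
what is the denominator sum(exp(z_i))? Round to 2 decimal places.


Denom = e^-3=0.0498 + e^4=54.5982 + e^3=20.0855 + e^1=2.7183. Sum = 77.4518, which rounds to 77.45.

77.45


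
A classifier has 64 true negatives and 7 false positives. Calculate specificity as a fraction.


Specificity = TN / (TN + FP) = 64 / 71 = 64/71.

64/71


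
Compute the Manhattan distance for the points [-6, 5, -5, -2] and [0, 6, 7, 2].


d = sum of absolute differences: |-6-0|=6 + |5-6|=1 + |-5-7|=12 + |-2-2|=4 = 23.

23


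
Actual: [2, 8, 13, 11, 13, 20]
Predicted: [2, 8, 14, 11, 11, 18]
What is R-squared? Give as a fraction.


Mean(y) = 67/6. SS_res = 9. SS_tot = 1073/6. R^2 = 1 - 9/(1073/6) = 1019/1073.

1019/1073


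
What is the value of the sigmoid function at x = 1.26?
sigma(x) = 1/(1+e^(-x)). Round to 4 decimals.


sigma(1.26) = 1/(1+e^(-1.26)) = 1/(1+0.283654) = 1/1.283654 = 0.7790.

0.7790


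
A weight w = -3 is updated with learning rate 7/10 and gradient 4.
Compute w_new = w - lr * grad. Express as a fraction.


w_new = -3 - 7/10 * 4 = -3 - 14/5 = -29/5.

-29/5


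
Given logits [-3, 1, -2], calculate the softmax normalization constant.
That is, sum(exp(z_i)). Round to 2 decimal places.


Denom = e^-3=0.0498 + e^1=2.7183 + e^-2=0.1353. Sum = 2.9034, which rounds to 2.90.

2.90


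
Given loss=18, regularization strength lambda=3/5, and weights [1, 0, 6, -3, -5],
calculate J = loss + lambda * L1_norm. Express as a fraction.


L1 norm = sum(|w|) = 15. J = 18 + 3/5 * 15 = 27.

27


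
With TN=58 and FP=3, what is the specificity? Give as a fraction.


Specificity = TN / (TN + FP) = 58 / 61 = 58/61.

58/61


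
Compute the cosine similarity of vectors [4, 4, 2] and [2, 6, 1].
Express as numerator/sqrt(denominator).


dot = 34. |a|^2 = 36, |b|^2 = 41. cos = 34/sqrt(1476).

34/sqrt(1476)


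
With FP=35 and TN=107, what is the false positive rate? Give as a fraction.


FPR = FP / (FP + TN) = 35 / 142 = 35/142.

35/142


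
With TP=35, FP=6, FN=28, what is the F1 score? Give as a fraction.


Precision = 35/41 = 35/41. Recall = 35/63 = 5/9. F1 = 2*P*R/(P+R) = 35/52.

35/52


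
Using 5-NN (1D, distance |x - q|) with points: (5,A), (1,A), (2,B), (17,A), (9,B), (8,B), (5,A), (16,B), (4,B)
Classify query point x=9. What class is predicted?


Distances: |5-9|=4, |1-9|=8, |2-9|=7, |17-9|=8, |9-9|=0, |8-9|=1, |5-9|=4, |16-9|=7, |4-9|=5. 5 nearest: (9,B), (8,B), (5,A), (5,A), (4,B). Counts: {'B': 3, 'A': 2}. Majority class: B.

B


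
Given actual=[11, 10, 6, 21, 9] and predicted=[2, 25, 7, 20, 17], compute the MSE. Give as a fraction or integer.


MSE = (1/5) * ((11-2)^2=81 + (10-25)^2=225 + (6-7)^2=1 + (21-20)^2=1 + (9-17)^2=64). Sum = 372. MSE = 372/5.

372/5


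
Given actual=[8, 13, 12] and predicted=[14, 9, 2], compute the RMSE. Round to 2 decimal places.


MSE = 50.6667. RMSE = sqrt(50.6667) = 7.12.

7.12


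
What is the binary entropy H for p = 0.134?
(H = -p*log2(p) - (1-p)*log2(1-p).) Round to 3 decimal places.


H = -0.134*log2(0.134) - 0.866*log2(0.866) = 0.568.

0.568


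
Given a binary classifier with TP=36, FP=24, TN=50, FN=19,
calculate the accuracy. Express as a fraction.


Accuracy = (TP + TN) / (TP + TN + FP + FN) = (36 + 50) / 129 = 2/3.

2/3


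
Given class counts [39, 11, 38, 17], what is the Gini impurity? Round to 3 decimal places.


Total = 105. Proportions: 39/105, 11/105, 38/105, 17/105. sum(p_i^2) = 0.3061. Gini = 1 - 0.3061 = 0.6939, which rounds to 0.694.

0.694


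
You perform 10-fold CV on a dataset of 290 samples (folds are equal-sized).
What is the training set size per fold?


Each validation fold has 290/10 = 29 samples. Training set = 290 - 29 = 261.

261


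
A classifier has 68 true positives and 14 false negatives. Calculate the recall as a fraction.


Recall = TP / (TP + FN) = 68 / 82 = 34/41.

34/41


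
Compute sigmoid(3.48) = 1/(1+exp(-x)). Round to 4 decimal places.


sigma(3.48) = 1/(1+e^(-3.48)) = 1/(1+0.030807) = 1/1.030807 = 0.9701.

0.9701


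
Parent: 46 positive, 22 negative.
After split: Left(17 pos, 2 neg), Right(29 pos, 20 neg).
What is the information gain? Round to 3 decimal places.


H(parent) = 0.9082. H(left) = 0.4855, H(right) = 0.9755. Weighted = (19/68)*0.4855 + (49/68)*0.9755 = 0.8386. IG = 0.9082 - 0.8386 = 0.0696, which rounds to 0.070.

0.070


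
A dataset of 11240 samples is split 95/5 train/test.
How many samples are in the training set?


Test set = 11240 * 5% = 562. Training set = 11240 - 562 = 10678.

10678


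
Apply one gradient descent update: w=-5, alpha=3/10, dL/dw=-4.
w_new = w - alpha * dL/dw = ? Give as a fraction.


w_new = -5 - 3/10 * -4 = -5 - -6/5 = -19/5.

-19/5


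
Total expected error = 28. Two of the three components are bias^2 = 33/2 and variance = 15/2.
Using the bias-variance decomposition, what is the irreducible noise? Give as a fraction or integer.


Total error = bias^2 + variance + irreducible noise. So irreducible noise = 28 - 33/2 - 15/2 = 4.

4


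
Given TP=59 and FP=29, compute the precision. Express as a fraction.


Precision = TP / (TP + FP) = 59 / 88 = 59/88.

59/88


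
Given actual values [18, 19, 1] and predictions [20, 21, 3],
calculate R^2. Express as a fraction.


Mean(y) = 38/3. SS_res = 12. SS_tot = 614/3. R^2 = 1 - 12/(614/3) = 289/307.

289/307


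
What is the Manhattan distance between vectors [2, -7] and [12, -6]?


d = sum of absolute differences: |2-12|=10 + |-7--6|=1 = 11.

11


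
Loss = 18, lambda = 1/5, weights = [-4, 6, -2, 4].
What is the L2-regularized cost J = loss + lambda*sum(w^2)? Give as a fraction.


L2 sq norm = sum(w^2) = 72. J = 18 + 1/5 * 72 = 162/5.

162/5


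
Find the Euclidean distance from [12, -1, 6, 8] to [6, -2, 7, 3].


d = sqrt(sum of squared differences). (12-6)^2=36, (-1--2)^2=1, (6-7)^2=1, (8-3)^2=25. Sum = 63.

sqrt(63)


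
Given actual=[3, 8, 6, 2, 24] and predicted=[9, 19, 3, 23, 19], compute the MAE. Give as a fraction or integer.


MAE = (1/5) * (|3-9|=6 + |8-19|=11 + |6-3|=3 + |2-23|=21 + |24-19|=5). Sum = 46. MAE = 46/5.

46/5


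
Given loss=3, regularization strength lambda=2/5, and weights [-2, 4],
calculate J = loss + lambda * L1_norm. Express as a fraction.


L1 norm = sum(|w|) = 6. J = 3 + 2/5 * 6 = 27/5.

27/5


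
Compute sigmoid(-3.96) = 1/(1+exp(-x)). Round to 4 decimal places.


sigma(-3.96) = 1/(1+e^(3.96)) = 1/(1+52.457326) = 1/53.457326 = 0.0187.

0.0187


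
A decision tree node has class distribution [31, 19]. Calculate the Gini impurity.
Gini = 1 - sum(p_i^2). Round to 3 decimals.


Total = 50. Proportions: 31/50, 19/50. sum(p_i^2) = 0.5288. Gini = 1 - 0.5288 = 0.4712, which rounds to 0.471.

0.471


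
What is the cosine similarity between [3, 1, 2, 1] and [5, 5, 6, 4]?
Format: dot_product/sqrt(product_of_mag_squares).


dot = 36. |a|^2 = 15, |b|^2 = 102. cos = 36/sqrt(1530).

36/sqrt(1530)


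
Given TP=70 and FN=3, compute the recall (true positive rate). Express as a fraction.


Recall = TP / (TP + FN) = 70 / 73 = 70/73.

70/73


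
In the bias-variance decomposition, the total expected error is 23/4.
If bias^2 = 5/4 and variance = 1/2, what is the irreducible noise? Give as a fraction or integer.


Total error = bias^2 + variance + irreducible noise. So irreducible noise = 23/4 - 5/4 - 1/2 = 4.

4


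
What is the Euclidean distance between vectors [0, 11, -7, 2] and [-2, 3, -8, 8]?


d = sqrt(sum of squared differences). (0--2)^2=4, (11-3)^2=64, (-7--8)^2=1, (2-8)^2=36. Sum = 105.

sqrt(105)


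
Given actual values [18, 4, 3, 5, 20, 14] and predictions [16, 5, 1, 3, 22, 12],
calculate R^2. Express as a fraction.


Mean(y) = 32/3. SS_res = 21. SS_tot = 862/3. R^2 = 1 - 21/(862/3) = 799/862.

799/862


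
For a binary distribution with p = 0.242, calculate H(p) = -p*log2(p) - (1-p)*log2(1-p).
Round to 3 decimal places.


H = -0.242*log2(0.242) - 0.758*log2(0.758) = 0.798.

0.798


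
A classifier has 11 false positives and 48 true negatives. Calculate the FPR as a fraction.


FPR = FP / (FP + TN) = 11 / 59 = 11/59.

11/59


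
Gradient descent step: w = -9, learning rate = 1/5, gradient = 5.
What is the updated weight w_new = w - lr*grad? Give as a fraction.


w_new = -9 - 1/5 * 5 = -9 - 1 = -10.

-10


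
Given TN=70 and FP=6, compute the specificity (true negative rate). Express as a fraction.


Specificity = TN / (TN + FP) = 70 / 76 = 35/38.

35/38


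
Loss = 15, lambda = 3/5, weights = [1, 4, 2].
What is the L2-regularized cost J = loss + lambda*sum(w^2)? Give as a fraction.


L2 sq norm = sum(w^2) = 21. J = 15 + 3/5 * 21 = 138/5.

138/5


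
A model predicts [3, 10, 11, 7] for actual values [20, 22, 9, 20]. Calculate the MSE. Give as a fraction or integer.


MSE = (1/4) * ((20-3)^2=289 + (22-10)^2=144 + (9-11)^2=4 + (20-7)^2=169). Sum = 606. MSE = 303/2.

303/2


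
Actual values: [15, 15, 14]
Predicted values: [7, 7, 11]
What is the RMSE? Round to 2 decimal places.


MSE = 45.6667. RMSE = sqrt(45.6667) = 6.76.

6.76


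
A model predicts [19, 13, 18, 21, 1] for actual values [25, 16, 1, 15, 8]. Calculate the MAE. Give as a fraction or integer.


MAE = (1/5) * (|25-19|=6 + |16-13|=3 + |1-18|=17 + |15-21|=6 + |8-1|=7). Sum = 39. MAE = 39/5.

39/5


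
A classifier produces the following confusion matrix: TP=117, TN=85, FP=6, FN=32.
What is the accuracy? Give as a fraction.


Accuracy = (TP + TN) / (TP + TN + FP + FN) = (117 + 85) / 240 = 101/120.

101/120


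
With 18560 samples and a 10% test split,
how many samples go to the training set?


Test set = 18560 * 10% = 1856. Training set = 18560 - 1856 = 16704.

16704


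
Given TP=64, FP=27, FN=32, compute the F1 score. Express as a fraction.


Precision = 64/91 = 64/91. Recall = 64/96 = 2/3. F1 = 2*P*R/(P+R) = 128/187.

128/187


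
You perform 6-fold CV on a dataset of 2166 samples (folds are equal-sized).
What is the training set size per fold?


Each validation fold has 2166/6 = 361 samples. Training set = 2166 - 361 = 1805.

1805


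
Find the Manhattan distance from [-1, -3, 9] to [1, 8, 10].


d = sum of absolute differences: |-1-1|=2 + |-3-8|=11 + |9-10|=1 = 14.

14


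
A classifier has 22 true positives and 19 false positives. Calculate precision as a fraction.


Precision = TP / (TP + FP) = 22 / 41 = 22/41.

22/41


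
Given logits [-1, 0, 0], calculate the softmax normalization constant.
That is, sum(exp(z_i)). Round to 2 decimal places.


Denom = e^-1=0.3679 + e^0=1.0000 + e^0=1.0000. Sum = 2.3679, which rounds to 2.37.

2.37


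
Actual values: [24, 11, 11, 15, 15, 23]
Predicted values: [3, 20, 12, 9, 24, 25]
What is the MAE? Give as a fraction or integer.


MAE = (1/6) * (|24-3|=21 + |11-20|=9 + |11-12|=1 + |15-9|=6 + |15-24|=9 + |23-25|=2). Sum = 48. MAE = 8.

8


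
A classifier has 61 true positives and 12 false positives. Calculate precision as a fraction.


Precision = TP / (TP + FP) = 61 / 73 = 61/73.

61/73


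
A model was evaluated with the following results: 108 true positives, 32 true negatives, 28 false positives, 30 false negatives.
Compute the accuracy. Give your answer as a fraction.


Accuracy = (TP + TN) / (TP + TN + FP + FN) = (108 + 32) / 198 = 70/99.

70/99


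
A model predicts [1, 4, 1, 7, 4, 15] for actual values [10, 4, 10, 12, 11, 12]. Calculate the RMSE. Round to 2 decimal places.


MSE = 40.8333. RMSE = sqrt(40.8333) = 6.39.

6.39


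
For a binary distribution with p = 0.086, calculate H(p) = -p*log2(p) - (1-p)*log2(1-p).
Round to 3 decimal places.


H = -0.086*log2(0.086) - 0.914*log2(0.914) = 0.423.

0.423


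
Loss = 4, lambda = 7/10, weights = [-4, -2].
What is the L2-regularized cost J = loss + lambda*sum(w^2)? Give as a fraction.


L2 sq norm = sum(w^2) = 20. J = 4 + 7/10 * 20 = 18.

18


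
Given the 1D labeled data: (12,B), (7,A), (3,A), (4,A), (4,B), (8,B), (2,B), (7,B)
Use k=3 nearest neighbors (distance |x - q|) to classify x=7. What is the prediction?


Distances: |12-7|=5, |7-7|=0, |3-7|=4, |4-7|=3, |4-7|=3, |8-7|=1, |2-7|=5, |7-7|=0. 3 nearest: (7,A), (7,B), (8,B). Counts: {'A': 1, 'B': 2}. Majority class: B.

B


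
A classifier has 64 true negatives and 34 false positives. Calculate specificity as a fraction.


Specificity = TN / (TN + FP) = 64 / 98 = 32/49.

32/49


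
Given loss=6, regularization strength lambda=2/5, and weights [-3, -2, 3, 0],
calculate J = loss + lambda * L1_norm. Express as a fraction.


L1 norm = sum(|w|) = 8. J = 6 + 2/5 * 8 = 46/5.

46/5


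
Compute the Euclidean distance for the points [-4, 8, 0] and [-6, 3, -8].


d = sqrt(sum of squared differences). (-4--6)^2=4, (8-3)^2=25, (0--8)^2=64. Sum = 93.

sqrt(93)


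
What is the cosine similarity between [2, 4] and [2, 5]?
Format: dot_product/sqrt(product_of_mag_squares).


dot = 24. |a|^2 = 20, |b|^2 = 29. cos = 24/sqrt(580).

24/sqrt(580)


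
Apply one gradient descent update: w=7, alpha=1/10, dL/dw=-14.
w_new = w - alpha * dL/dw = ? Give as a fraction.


w_new = 7 - 1/10 * -14 = 7 - -7/5 = 42/5.

42/5


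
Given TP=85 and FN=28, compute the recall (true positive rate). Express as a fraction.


Recall = TP / (TP + FN) = 85 / 113 = 85/113.

85/113


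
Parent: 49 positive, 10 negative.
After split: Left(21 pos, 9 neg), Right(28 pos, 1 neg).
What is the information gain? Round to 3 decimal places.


H(parent) = 0.6565. H(left) = 0.8813, H(right) = 0.2164. Weighted = (30/59)*0.8813 + (29/59)*0.2164 = 0.5545. IG = 0.6565 - 0.5545 = 0.1020, which rounds to 0.102.

0.102


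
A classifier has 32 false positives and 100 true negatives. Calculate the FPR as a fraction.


FPR = FP / (FP + TN) = 32 / 132 = 8/33.

8/33


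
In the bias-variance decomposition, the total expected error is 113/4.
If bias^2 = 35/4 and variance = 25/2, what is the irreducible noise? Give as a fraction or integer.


Total error = bias^2 + variance + irreducible noise. So irreducible noise = 113/4 - 35/4 - 25/2 = 7.

7


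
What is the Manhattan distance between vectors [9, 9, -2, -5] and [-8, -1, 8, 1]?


d = sum of absolute differences: |9--8|=17 + |9--1|=10 + |-2-8|=10 + |-5-1|=6 = 43.

43


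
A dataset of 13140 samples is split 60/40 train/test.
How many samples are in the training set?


Test set = 13140 * 40% = 5256. Training set = 13140 - 5256 = 7884.

7884


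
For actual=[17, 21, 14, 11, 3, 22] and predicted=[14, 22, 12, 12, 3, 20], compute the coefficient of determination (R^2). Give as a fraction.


Mean(y) = 44/3. SS_res = 19. SS_tot = 748/3. R^2 = 1 - 19/(748/3) = 691/748.

691/748


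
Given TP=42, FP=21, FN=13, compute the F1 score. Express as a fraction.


Precision = 42/63 = 2/3. Recall = 42/55 = 42/55. F1 = 2*P*R/(P+R) = 42/59.

42/59


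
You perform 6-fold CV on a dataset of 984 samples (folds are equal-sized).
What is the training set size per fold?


Each validation fold has 984/6 = 164 samples. Training set = 984 - 164 = 820.

820


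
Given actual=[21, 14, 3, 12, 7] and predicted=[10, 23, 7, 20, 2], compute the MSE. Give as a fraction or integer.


MSE = (1/5) * ((21-10)^2=121 + (14-23)^2=81 + (3-7)^2=16 + (12-20)^2=64 + (7-2)^2=25). Sum = 307. MSE = 307/5.

307/5


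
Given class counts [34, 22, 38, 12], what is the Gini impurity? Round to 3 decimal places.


Total = 106. Proportions: 34/106, 22/106, 38/106, 12/106. sum(p_i^2) = 0.2873. Gini = 1 - 0.2873 = 0.7127, which rounds to 0.713.

0.713


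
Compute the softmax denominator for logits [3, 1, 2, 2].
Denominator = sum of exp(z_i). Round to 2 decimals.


Denom = e^3=20.0855 + e^1=2.7183 + e^2=7.3891 + e^2=7.3891. Sum = 37.5820, which rounds to 37.58.

37.58


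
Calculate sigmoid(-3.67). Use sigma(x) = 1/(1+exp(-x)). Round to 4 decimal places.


sigma(-3.67) = 1/(1+e^(3.67)) = 1/(1+39.251906) = 1/40.251906 = 0.0248.

0.0248


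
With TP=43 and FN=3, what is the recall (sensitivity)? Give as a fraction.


Recall = TP / (TP + FN) = 43 / 46 = 43/46.

43/46


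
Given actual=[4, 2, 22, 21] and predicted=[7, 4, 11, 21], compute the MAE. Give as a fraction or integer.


MAE = (1/4) * (|4-7|=3 + |2-4|=2 + |22-11|=11 + |21-21|=0). Sum = 16. MAE = 4.

4


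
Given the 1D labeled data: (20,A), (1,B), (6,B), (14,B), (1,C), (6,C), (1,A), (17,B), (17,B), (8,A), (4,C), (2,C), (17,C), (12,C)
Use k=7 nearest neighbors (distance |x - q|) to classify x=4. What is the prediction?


Distances: |20-4|=16, |1-4|=3, |6-4|=2, |14-4|=10, |1-4|=3, |6-4|=2, |1-4|=3, |17-4|=13, |17-4|=13, |8-4|=4, |4-4|=0, |2-4|=2, |17-4|=13, |12-4|=8. 7 nearest: (4,C), (6,B), (6,C), (2,C), (1,A), (1,B), (1,C). Counts: {'C': 4, 'B': 2, 'A': 1}. Majority class: C.

C


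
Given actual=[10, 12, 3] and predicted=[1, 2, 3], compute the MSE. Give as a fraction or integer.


MSE = (1/3) * ((10-1)^2=81 + (12-2)^2=100 + (3-3)^2=0). Sum = 181. MSE = 181/3.

181/3


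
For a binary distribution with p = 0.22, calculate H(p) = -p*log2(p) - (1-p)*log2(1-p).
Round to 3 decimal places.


H = -0.22*log2(0.22) - 0.78*log2(0.78) = 0.760.

0.760


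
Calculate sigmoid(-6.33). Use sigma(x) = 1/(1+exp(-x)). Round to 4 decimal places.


sigma(-6.33) = 1/(1+e^(6.33)) = 1/(1+561.156594) = 1/562.156594 = 0.0018.

0.0018


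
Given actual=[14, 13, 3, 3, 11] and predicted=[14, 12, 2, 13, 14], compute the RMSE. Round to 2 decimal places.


MSE = 22.2000. RMSE = sqrt(22.2000) = 4.71.

4.71


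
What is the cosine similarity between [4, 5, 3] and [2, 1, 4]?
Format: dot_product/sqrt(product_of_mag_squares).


dot = 25. |a|^2 = 50, |b|^2 = 21. cos = 25/sqrt(1050).

25/sqrt(1050)


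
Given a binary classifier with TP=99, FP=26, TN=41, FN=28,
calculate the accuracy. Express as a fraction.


Accuracy = (TP + TN) / (TP + TN + FP + FN) = (99 + 41) / 194 = 70/97.

70/97


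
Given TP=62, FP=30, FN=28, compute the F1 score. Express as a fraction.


Precision = 62/92 = 31/46. Recall = 62/90 = 31/45. F1 = 2*P*R/(P+R) = 62/91.

62/91


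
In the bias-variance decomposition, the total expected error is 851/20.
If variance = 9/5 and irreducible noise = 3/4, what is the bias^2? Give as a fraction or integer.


Total error = bias^2 + variance + irreducible noise. So bias^2 = 851/20 - 9/5 - 3/4 = 40.

40


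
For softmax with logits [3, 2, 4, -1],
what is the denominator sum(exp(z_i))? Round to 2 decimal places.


Denom = e^3=20.0855 + e^2=7.3891 + e^4=54.5982 + e^-1=0.3679. Sum = 82.4407, which rounds to 82.44.

82.44


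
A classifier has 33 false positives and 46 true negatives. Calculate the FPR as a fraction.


FPR = FP / (FP + TN) = 33 / 79 = 33/79.

33/79
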